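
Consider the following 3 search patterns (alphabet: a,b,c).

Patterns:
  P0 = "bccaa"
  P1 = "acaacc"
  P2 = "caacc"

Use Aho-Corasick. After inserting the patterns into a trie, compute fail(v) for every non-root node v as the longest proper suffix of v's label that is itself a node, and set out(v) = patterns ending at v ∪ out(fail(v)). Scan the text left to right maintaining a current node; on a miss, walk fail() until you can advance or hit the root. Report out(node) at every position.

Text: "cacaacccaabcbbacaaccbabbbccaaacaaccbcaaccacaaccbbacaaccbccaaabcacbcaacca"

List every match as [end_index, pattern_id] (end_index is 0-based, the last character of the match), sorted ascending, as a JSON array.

Build:
Trie nodes:
  n0 'ε': a→6 b→1 c→12
  n1 'b': c→2
  n2 'bc': c→3
  n3 'bcc': a→4
  n4 'bcca': a→5
  n5 'bccaa': ·  [P0 ends]
  n6 'a': c→7
  n7 'ac': a→8
  n8 'aca': a→9
  n9 'acaa': c→10
  n10 'acaac': c→11
  n11 'acaacc': ·  [P1 ends]
  n12 'c': a→13
  n13 'ca': a→14
  n14 'caa': c→15
  n15 'caac': c→16
  n16 'caacc': ·  [P2 ends]

BFS fail/out derivation:
  n1('b'): parent n0 fail=0; on 'b' 0 → fail=0;  out ∅∪∅=∅
  n6('a'): parent n0 fail=0; on 'a' 0 → fail=0;  out ∅∪∅=∅
  n12('c'): parent n0 fail=0; on 'c' 0 → fail=0;  out ∅∪∅=∅
  n2('bc'): parent n1 fail=0; on 'c' 0 → fail=12;  out ∅∪∅=∅
  n7('ac'): parent n6 fail=0; on 'c' 0 → fail=12;  out ∅∪∅=∅
  n13('ca'): parent n12 fail=0; on 'a' 0 → fail=6;  out ∅∪∅=∅
  n3('bcc'): parent n2 fail=12; on 'c' 12→0 → fail=12;  out ∅∪∅=∅
  n8('aca'): parent n7 fail=12; on 'a' 12 → fail=13;  out ∅∪∅=∅
  n14('caa'): parent n13 fail=6; on 'a' 6→0 → fail=6;  out ∅∪∅=∅
  n4('bcca'): parent n3 fail=12; on 'a' 12 → fail=13;  out ∅∪∅=∅
  n9('acaa'): parent n8 fail=13; on 'a' 13 → fail=14;  out ∅∪∅=∅
  n15('caac'): parent n14 fail=6; on 'c' 6 → fail=7;  out ∅∪∅=∅
  n5('bccaa'): parent n4 fail=13; on 'a' 13 → fail=14;  out {0}∪∅={0}
  n10('acaac'): parent n9 fail=14; on 'c' 14 → fail=15;  out ∅∪∅=∅
  n16('caacc'): parent n15 fail=7; on 'c' 7→12→0 → fail=12;  out {2}∪∅={2}
  n11('acaacc'): parent n10 fail=15; on 'c' 15 → fail=16;  out {1}∪{2}={1,2}

Scan:
i=0 'c': node 0→12
i=1 'a': node 12→13
i=2 'c': node 13→7 (fail-walked)
i=3 'a': node 7→8
i=4 'a': node 8→9
i=5 'c': node 9→10
i=6 'c': node 10→11  emit P1@[1:6],P2@[2:6]
i=7 'c': node 11→12 (fail-walked)
i=8 'a': node 12→13
i=9 'a': node 13→14
i=10 'b': node 14→1 (fail-walked)
i=11 'c': node 1→2
i=12 'b': node 2→1 (fail-walked)
i=13 'b': node 1→1 (fail-walked)
i=14 'a': node 1→6 (fail-walked)
i=15 'c': node 6→7
i=16 'a': node 7→8
i=17 'a': node 8→9
i=18 'c': node 9→10
i=19 'c': node 10→11  emit P1@[14:19],P2@[15:19]
i=20 'b': node 11→1 (fail-walked)
i=21 'a': node 1→6 (fail-walked)
i=22 'b': node 6→1 (fail-walked)
i=23 'b': node 1→1 (fail-walked)
i=24 'b': node 1→1 (fail-walked)
i=25 'c': node 1→2
i=26 'c': node 2→3
i=27 'a': node 3→4
i=28 'a': node 4→5  emit P0@[24:28]
i=29 'a': node 5→6 (fail-walked)
i=30 'c': node 6→7
i=31 'a': node 7→8
i=32 'a': node 8→9
i=33 'c': node 9→10
i=34 'c': node 10→11  emit P1@[29:34],P2@[30:34]
i=35 'b': node 11→1 (fail-walked)
i=36 'c': node 1→2
i=37 'a': node 2→13 (fail-walked)
i=38 'a': node 13→14
i=39 'c': node 14→15
i=40 'c': node 15→16  emit P2@[36:40]
i=41 'a': node 16→13 (fail-walked)
i=42 'c': node 13→7 (fail-walked)
i=43 'a': node 7→8
i=44 'a': node 8→9
i=45 'c': node 9→10
i=46 'c': node 10→11  emit P1@[41:46],P2@[42:46]
i=47 'b': node 11→1 (fail-walked)
i=48 'b': node 1→1 (fail-walked)
i=49 'a': node 1→6 (fail-walked)
i=50 'c': node 6→7
i=51 'a': node 7→8
i=52 'a': node 8→9
i=53 'c': node 9→10
i=54 'c': node 10→11  emit P1@[49:54],P2@[50:54]
i=55 'b': node 11→1 (fail-walked)
i=56 'c': node 1→2
i=57 'c': node 2→3
i=58 'a': node 3→4
i=59 'a': node 4→5  emit P0@[55:59]
i=60 'a': node 5→6 (fail-walked)
i=61 'b': node 6→1 (fail-walked)
i=62 'c': node 1→2
i=63 'a': node 2→13 (fail-walked)
i=64 'c': node 13→7 (fail-walked)
i=65 'b': node 7→1 (fail-walked)
i=66 'c': node 1→2
i=67 'a': node 2→13 (fail-walked)
i=68 'a': node 13→14
i=69 'c': node 14→15
i=70 'c': node 15→16  emit P2@[66:70]
i=71 'a': node 16→13 (fail-walked)

All matches (sorted): [[6,1],[6,2],[19,1],[19,2],[28,0],[34,1],[34,2],[40,2],[46,1],[46,2],[54,1],[54,2],[59,0],[70,2]]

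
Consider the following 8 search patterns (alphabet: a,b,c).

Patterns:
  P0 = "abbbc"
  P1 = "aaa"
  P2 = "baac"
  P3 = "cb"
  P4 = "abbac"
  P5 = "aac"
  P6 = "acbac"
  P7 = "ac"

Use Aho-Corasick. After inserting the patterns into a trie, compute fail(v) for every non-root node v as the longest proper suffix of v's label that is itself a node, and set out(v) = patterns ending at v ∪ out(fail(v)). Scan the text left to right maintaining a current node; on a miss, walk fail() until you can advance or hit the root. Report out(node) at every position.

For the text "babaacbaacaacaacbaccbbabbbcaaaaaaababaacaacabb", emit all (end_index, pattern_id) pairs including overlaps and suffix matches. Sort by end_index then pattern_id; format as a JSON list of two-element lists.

Construct AC machine:
Trie nodes:
  n0 'ε': a→1 b→8 c→12
  n1 'a': a→6 b→2 c→17
  n2 'ab': b→3
  n3 'abb': a→14 b→4
  n4 'abbb': c→5
  n5 'abbbc': ·  [P0 ends]
  n6 'aa': a→7 c→16
  n7 'aaa': ·  [P1 ends]
  n8 'b': a→9
  n9 'ba': a→10
  n10 'baa': c→11
  n11 'baac': ·  [P2 ends]
  n12 'c': b→13
  n13 'cb': ·  [P3 ends]
  n14 'abba': c→15
  n15 'abbac': ·  [P4 ends]
  n16 'aac': ·  [P5 ends]
  n17 'ac': b→18  [P7 ends]
  n18 'acb': a→19
  n19 'acba': c→20
  n20 'acbac': ·  [P6 ends]

Failure links (BFS by depth):
  n1('a'): parent n0 fail=0; on 'a' 0 → fail=0;  out ∅∪∅=∅
  n8('b'): parent n0 fail=0; on 'b' 0 → fail=0;  out ∅∪∅=∅
  n12('c'): parent n0 fail=0; on 'c' 0 → fail=0;  out ∅∪∅=∅
  n2('ab'): parent n1 fail=0; on 'b' 0 → fail=8;  out ∅∪∅=∅
  n6('aa'): parent n1 fail=0; on 'a' 0 → fail=1;  out ∅∪∅=∅
  n9('ba'): parent n8 fail=0; on 'a' 0 → fail=1;  out ∅∪∅=∅
  n13('cb'): parent n12 fail=0; on 'b' 0 → fail=8;  out {3}∪∅={3}
  n17('ac'): parent n1 fail=0; on 'c' 0 → fail=12;  out {7}∪∅={7}
  n3('abb'): parent n2 fail=8; on 'b' 8→0 → fail=8;  out ∅∪∅=∅
  n7('aaa'): parent n6 fail=1; on 'a' 1 → fail=6;  out {1}∪∅={1}
  n10('baa'): parent n9 fail=1; on 'a' 1 → fail=6;  out ∅∪∅=∅
  n16('aac'): parent n6 fail=1; on 'c' 1 → fail=17;  out {5}∪{7}={5,7}
  n18('acb'): parent n17 fail=12; on 'b' 12 → fail=13;  out ∅∪{3}={3}
  n4('abbb'): parent n3 fail=8; on 'b' 8→0 → fail=8;  out ∅∪∅=∅
  n11('baac'): parent n10 fail=6; on 'c' 6 → fail=16;  out {2}∪{5,7}={2,5,7}
  n14('abba'): parent n3 fail=8; on 'a' 8 → fail=9;  out ∅∪∅=∅
  n19('acba'): parent n18 fail=13; on 'a' 13→8 → fail=9;  out ∅∪∅=∅
  n5('abbbc'): parent n4 fail=8; on 'c' 8→0 → fail=12;  out {0}∪∅={0}
  n15('abbac'): parent n14 fail=9; on 'c' 9→1 → fail=17;  out {4}∪{7}={4,7}
  n20('acbac'): parent n19 fail=9; on 'c' 9→1 → fail=17;  out {6}∪{7}={6,7}

Text stream:
pos 0 'b': at 8
pos 1 'a': at 9
pos 2 'b': at 2 (fail-walked)
pos 3 'a': at 9 (fail-walked)
pos 4 'a': at 10
pos 5 'c': at 11  → match P2@[2:5],P5@[3:5],P7@[4:5]
pos 6 'b': at 18 (fail-walked)  → match P3@[5:6]
pos 7 'a': at 19
pos 8 'a': at 10 (fail-walked)
pos 9 'c': at 11  → match P2@[6:9],P5@[7:9],P7@[8:9]
pos 10 'a': at 1 (fail-walked)
pos 11 'a': at 6
pos 12 'c': at 16  → match P5@[10:12],P7@[11:12]
pos 13 'a': at 1 (fail-walked)
pos 14 'a': at 6
pos 15 'c': at 16  → match P5@[13:15],P7@[14:15]
pos 16 'b': at 18 (fail-walked)  → match P3@[15:16]
pos 17 'a': at 19
pos 18 'c': at 20  → match P6@[14:18],P7@[17:18]
pos 19 'c': at 12 (fail-walked)
pos 20 'b': at 13  → match P3@[19:20]
pos 21 'b': at 8 (fail-walked)
pos 22 'a': at 9
pos 23 'b': at 2 (fail-walked)
pos 24 'b': at 3
pos 25 'b': at 4
pos 26 'c': at 5  → match P0@[22:26]
pos 27 'a': at 1 (fail-walked)
pos 28 'a': at 6
pos 29 'a': at 7  → match P1@[27:29]
pos 30 'a': at 7 (fail-walked)  → match P1@[28:30]
pos 31 'a': at 7 (fail-walked)  → match P1@[29:31]
pos 32 'a': at 7 (fail-walked)  → match P1@[30:32]
pos 33 'a': at 7 (fail-walked)  → match P1@[31:33]
pos 34 'b': at 2 (fail-walked)
pos 35 'a': at 9 (fail-walked)
pos 36 'b': at 2 (fail-walked)
pos 37 'a': at 9 (fail-walked)
pos 38 'a': at 10
pos 39 'c': at 11  → match P2@[36:39],P5@[37:39],P7@[38:39]
pos 40 'a': at 1 (fail-walked)
pos 41 'a': at 6
pos 42 'c': at 16  → match P5@[40:42],P7@[41:42]
pos 43 'a': at 1 (fail-walked)
pos 44 'b': at 2
pos 45 'b': at 3

Matches: [[5,2],[5,5],[5,7],[6,3],[9,2],[9,5],[9,7],[12,5],[12,7],[15,5],[15,7],[16,3],[18,6],[18,7],[20,3],[26,0],[29,1],[30,1],[31,1],[32,1],[33,1],[39,2],[39,5],[39,7],[42,5],[42,7]]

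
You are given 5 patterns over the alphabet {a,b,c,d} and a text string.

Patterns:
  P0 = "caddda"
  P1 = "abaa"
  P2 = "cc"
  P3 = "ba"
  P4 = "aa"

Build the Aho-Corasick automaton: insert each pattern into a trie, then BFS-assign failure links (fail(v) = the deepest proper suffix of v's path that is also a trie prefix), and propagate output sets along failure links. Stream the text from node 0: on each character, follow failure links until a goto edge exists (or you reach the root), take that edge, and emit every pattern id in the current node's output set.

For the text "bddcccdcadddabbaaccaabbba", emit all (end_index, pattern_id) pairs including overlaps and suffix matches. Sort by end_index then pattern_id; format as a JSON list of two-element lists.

Build automaton:
Trie (insert patterns):
  0='ε' goto a→7 b→12 c→1
  1='c' goto a→2 c→11
  2='ca' goto d→3
  3='cad' goto d→4
  4='cadd' goto d→5
  5='caddd' goto a→6
  6='caddda' goto ·  [P0 ends]
  7='a' goto a→14 b→8
  8='ab' goto a→9
  9='aba' goto a→10
  10='abaa' goto ·  [P1 ends]
  11='cc' goto ·  [P2 ends]
  12='b' goto a→13
  13='ba' goto ·  [P3 ends]
  14='aa' goto ·  [P4 ends]

Failure links (BFS by depth):
  fail(1) 'c': from fail(0)=0 chase 'c': 0 ⇒ 0;  out=∅∪out(0)=∅
  fail(7) 'a': from fail(0)=0 chase 'a': 0 ⇒ 0;  out=∅∪out(0)=∅
  fail(12) 'b': from fail(0)=0 chase 'b': 0 ⇒ 0;  out=∅∪out(0)=∅
  fail(2) 'ca': from fail(1)=0 chase 'a': 0 ⇒ 7;  out=∅∪out(7)=∅
  fail(8) 'ab': from fail(7)=0 chase 'b': 0 ⇒ 12;  out=∅∪out(12)=∅
  fail(11) 'cc': from fail(1)=0 chase 'c': 0 ⇒ 1;  out={2}∪out(1)={2}
  fail(13) 'ba': from fail(12)=0 chase 'a': 0 ⇒ 7;  out={3}∪out(7)={3}
  fail(14) 'aa': from fail(7)=0 chase 'a': 0 ⇒ 7;  out={4}∪out(7)={4}
  fail(3) 'cad': from fail(2)=7 chase 'd': 7→0 ⇒ 0;  out=∅∪out(0)=∅
  fail(9) 'aba': from fail(8)=12 chase 'a': 12 ⇒ 13;  out=∅∪out(13)={3}
  fail(4) 'cadd': from fail(3)=0 chase 'd': 0 ⇒ 0;  out=∅∪out(0)=∅
  fail(10) 'abaa': from fail(9)=13 chase 'a': 13→7 ⇒ 14;  out={1}∪out(14)={1,4}
  fail(5) 'caddd': from fail(4)=0 chase 'd': 0 ⇒ 0;  out=∅∪out(0)=∅
  fail(6) 'caddda': from fail(5)=0 chase 'a': 0 ⇒ 7;  out={0}∪out(7)={0}

Run:
[0] read 'b'  n0⇒n12
[1] read 'd'  n12⇒n0 ·f
[2] read 'd'  n0⇒n0
[3] read 'c'  n0⇒n1
[4] read 'c'  n1⇒n11  ** P2@[3:4]
[5] read 'c'  n11⇒n11 ·f  ** P2@[4:5]
[6] read 'd'  n11⇒n0 ·f
[7] read 'c'  n0⇒n1
[8] read 'a'  n1⇒n2
[9] read 'd'  n2⇒n3
[10] read 'd'  n3⇒n4
[11] read 'd'  n4⇒n5
[12] read 'a'  n5⇒n6  ** P0@[7:12]
[13] read 'b'  n6⇒n8 ·f
[14] read 'b'  n8⇒n12 ·f
[15] read 'a'  n12⇒n13  ** P3@[14:15]
[16] read 'a'  n13⇒n14 ·f  ** P4@[15:16]
[17] read 'c'  n14⇒n1 ·f
[18] read 'c'  n1⇒n11  ** P2@[17:18]
[19] read 'a'  n11⇒n2 ·f
[20] read 'a'  n2⇒n14 ·f  ** P4@[19:20]
[21] read 'b'  n14⇒n8 ·f
[22] read 'b'  n8⇒n12 ·f
[23] read 'b'  n12⇒n12 ·f
[24] read 'a'  n12⇒n13  ** P3@[23:24]

All matches (sorted): [[4,2],[5,2],[12,0],[15,3],[16,4],[18,2],[20,4],[24,3]]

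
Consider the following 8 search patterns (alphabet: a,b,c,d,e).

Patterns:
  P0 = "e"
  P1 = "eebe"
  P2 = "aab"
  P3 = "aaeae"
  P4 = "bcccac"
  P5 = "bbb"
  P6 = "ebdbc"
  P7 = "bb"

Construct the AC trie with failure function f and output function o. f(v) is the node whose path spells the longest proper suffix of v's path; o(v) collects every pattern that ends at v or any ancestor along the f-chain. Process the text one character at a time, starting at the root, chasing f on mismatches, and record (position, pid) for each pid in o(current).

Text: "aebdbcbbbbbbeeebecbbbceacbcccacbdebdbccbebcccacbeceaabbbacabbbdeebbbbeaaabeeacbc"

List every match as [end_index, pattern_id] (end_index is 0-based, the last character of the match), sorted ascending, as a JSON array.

Build:
Trie nodes:
  n0 'ε': a→5 b→11 e→1
  n1 'e': b→19 e→2  ←P0
  n2 'ee': b→3
  n3 'eeb': e→4
  n4 'eebe': ·  ←P1
  n5 'a': a→6
  n6 'aa': b→7 e→8
  n7 'aab': ·  ←P2
  n8 'aae': a→9
  n9 'aaea': e→10
  n10 'aaeae': ·  ←P3
  n11 'b': b→17 c→12
  n12 'bc': c→13
  n13 'bcc': c→14
  n14 'bccc': a→15
  n15 'bccca': c→16
  n16 'bcccac': ·  ←P4
  n17 'bb': b→18  ←P7
  n18 'bbb': ·  ←P5
  n19 'eb': d→20
  n20 'ebd': b→21
  n21 'ebdb': c→22
  n22 'ebdbc': ·  ←P6

Failure links (BFS by depth):
  fail(1) 'e': from fail(0)=0 chase 'e': 0 ⇒ 0;  out={0}∪out(0)={0}
  fail(5) 'a': from fail(0)=0 chase 'a': 0 ⇒ 0;  out=∅∪out(0)=∅
  fail(11) 'b': from fail(0)=0 chase 'b': 0 ⇒ 0;  out=∅∪out(0)=∅
  fail(2) 'ee': from fail(1)=0 chase 'e': 0 ⇒ 1;  out=∅∪out(1)={0}
  fail(6) 'aa': from fail(5)=0 chase 'a': 0 ⇒ 5;  out=∅∪out(5)=∅
  fail(12) 'bc': from fail(11)=0 chase 'c': 0 ⇒ 0;  out=∅∪out(0)=∅
  fail(17) 'bb': from fail(11)=0 chase 'b': 0 ⇒ 11;  out={7}∪out(11)={7}
  fail(19) 'eb': from fail(1)=0 chase 'b': 0 ⇒ 11;  out=∅∪out(11)=∅
  fail(3) 'eeb': from fail(2)=1 chase 'b': 1 ⇒ 19;  out=∅∪out(19)=∅
  fail(7) 'aab': from fail(6)=5 chase 'b': 5→0 ⇒ 11;  out={2}∪out(11)={2}
  fail(8) 'aae': from fail(6)=5 chase 'e': 5→0 ⇒ 1;  out=∅∪out(1)={0}
  fail(13) 'bcc': from fail(12)=0 chase 'c': 0 ⇒ 0;  out=∅∪out(0)=∅
  fail(18) 'bbb': from fail(17)=11 chase 'b': 11 ⇒ 17;  out={5}∪out(17)={5,7}
  fail(20) 'ebd': from fail(19)=11 chase 'd': 11→0 ⇒ 0;  out=∅∪out(0)=∅
  fail(4) 'eebe': from fail(3)=19 chase 'e': 19→11→0 ⇒ 1;  out={1}∪out(1)={0,1}
  fail(9) 'aaea': from fail(8)=1 chase 'a': 1→0 ⇒ 5;  out=∅∪out(5)=∅
  fail(14) 'bccc': from fail(13)=0 chase 'c': 0 ⇒ 0;  out=∅∪out(0)=∅
  fail(21) 'ebdb': from fail(20)=0 chase 'b': 0 ⇒ 11;  out=∅∪out(11)=∅
  fail(10) 'aaeae': from fail(9)=5 chase 'e': 5→0 ⇒ 1;  out={3}∪out(1)={0,3}
  fail(15) 'bccca': from fail(14)=0 chase 'a': 0 ⇒ 5;  out=∅∪out(5)=∅
  fail(22) 'ebdbc': from fail(21)=11 chase 'c': 11 ⇒ 12;  out={6}∪out(12)={6}
  fail(16) 'bcccac': from fail(15)=5 chase 'c': 5→0 ⇒ 0;  out={4}∪out(0)={4}

Scan:
[0] read 'a'  n0⇒n5
[1] read 'e'  n5⇒n1 ·f  ** P0@[1:1]
[2] read 'b'  n1⇒n19
[3] read 'd'  n19⇒n20
[4] read 'b'  n20⇒n21
[5] read 'c'  n21⇒n22  ** P6@[1:5]
[6] read 'b'  n22⇒n11 ·f
[7] read 'b'  n11⇒n17  ** P7@[6:7]
[8] read 'b'  n17⇒n18  ** P5@[6:8],P7@[7:8]
[9] read 'b'  n18⇒n18 ·f  ** P5@[7:9],P7@[8:9]
[10] read 'b'  n18⇒n18 ·f  ** P5@[8:10],P7@[9:10]
[11] read 'b'  n18⇒n18 ·f  ** P5@[9:11],P7@[10:11]
[12] read 'e'  n18⇒n1 ·f  ** P0@[12:12]
[13] read 'e'  n1⇒n2  ** P0@[13:13]
[14] read 'e'  n2⇒n2 ·f  ** P0@[14:14]
[15] read 'b'  n2⇒n3
[16] read 'e'  n3⇒n4  ** P0@[16:16],P1@[13:16]
[17] read 'c'  n4⇒n0 ·f
[18] read 'b'  n0⇒n11
[19] read 'b'  n11⇒n17  ** P7@[18:19]
[20] read 'b'  n17⇒n18  ** P5@[18:20],P7@[19:20]
[21] read 'c'  n18⇒n12 ·f
[22] read 'e'  n12⇒n1 ·f  ** P0@[22:22]
[23] read 'a'  n1⇒n5 ·f
[24] read 'c'  n5⇒n0 ·f
[25] read 'b'  n0⇒n11
[26] read 'c'  n11⇒n12
[27] read 'c'  n12⇒n13
[28] read 'c'  n13⇒n14
[29] read 'a'  n14⇒n15
[30] read 'c'  n15⇒n16  ** P4@[25:30]
[31] read 'b'  n16⇒n11 ·f
[32] read 'd'  n11⇒n0 ·f
[33] read 'e'  n0⇒n1  ** P0@[33:33]
[34] read 'b'  n1⇒n19
[35] read 'd'  n19⇒n20
[36] read 'b'  n20⇒n21
[37] read 'c'  n21⇒n22  ** P6@[33:37]
[38] read 'c'  n22⇒n13 ·f
[39] read 'b'  n13⇒n11 ·f
[40] read 'e'  n11⇒n1 ·f  ** P0@[40:40]
[41] read 'b'  n1⇒n19
[42] read 'c'  n19⇒n12 ·f
[43] read 'c'  n12⇒n13
[44] read 'c'  n13⇒n14
[45] read 'a'  n14⇒n15
[46] read 'c'  n15⇒n16  ** P4@[41:46]
[47] read 'b'  n16⇒n11 ·f
[48] read 'e'  n11⇒n1 ·f  ** P0@[48:48]
[49] read 'c'  n1⇒n0 ·f
[50] read 'e'  n0⇒n1  ** P0@[50:50]
[51] read 'a'  n1⇒n5 ·f
[52] read 'a'  n5⇒n6
[53] read 'b'  n6⇒n7  ** P2@[51:53]
[54] read 'b'  n7⇒n17 ·f  ** P7@[53:54]
[55] read 'b'  n17⇒n18  ** P5@[53:55],P7@[54:55]
[56] read 'a'  n18⇒n5 ·f
[57] read 'c'  n5⇒n0 ·f
[58] read 'a'  n0⇒n5
[59] read 'b'  n5⇒n11 ·f
[60] read 'b'  n11⇒n17  ** P7@[59:60]
[61] read 'b'  n17⇒n18  ** P5@[59:61],P7@[60:61]
[62] read 'd'  n18⇒n0 ·f
[63] read 'e'  n0⇒n1  ** P0@[63:63]
[64] read 'e'  n1⇒n2  ** P0@[64:64]
[65] read 'b'  n2⇒n3
[66] read 'b'  n3⇒n17 ·f  ** P7@[65:66]
[67] read 'b'  n17⇒n18  ** P5@[65:67],P7@[66:67]
[68] read 'b'  n18⇒n18 ·f  ** P5@[66:68],P7@[67:68]
[69] read 'e'  n18⇒n1 ·f  ** P0@[69:69]
[70] read 'a'  n1⇒n5 ·f
[71] read 'a'  n5⇒n6
[72] read 'a'  n6⇒n6 ·f
[73] read 'b'  n6⇒n7  ** P2@[71:73]
[74] read 'e'  n7⇒n1 ·f  ** P0@[74:74]
[75] read 'e'  n1⇒n2  ** P0@[75:75]
[76] read 'a'  n2⇒n5 ·f
[77] read 'c'  n5⇒n0 ·f
[78] read 'b'  n0⇒n11
[79] read 'c'  n11⇒n12

All matches (sorted): [[1,0],[5,6],[7,7],[8,5],[8,7],[9,5],[9,7],[10,5],[10,7],[11,5],[11,7],[12,0],[13,0],[14,0],[16,0],[16,1],[19,7],[20,5],[20,7],[22,0],[30,4],[33,0],[37,6],[40,0],[46,4],[48,0],[50,0],[53,2],[54,7],[55,5],[55,7],[60,7],[61,5],[61,7],[63,0],[64,0],[66,7],[67,5],[67,7],[68,5],[68,7],[69,0],[73,2],[74,0],[75,0]]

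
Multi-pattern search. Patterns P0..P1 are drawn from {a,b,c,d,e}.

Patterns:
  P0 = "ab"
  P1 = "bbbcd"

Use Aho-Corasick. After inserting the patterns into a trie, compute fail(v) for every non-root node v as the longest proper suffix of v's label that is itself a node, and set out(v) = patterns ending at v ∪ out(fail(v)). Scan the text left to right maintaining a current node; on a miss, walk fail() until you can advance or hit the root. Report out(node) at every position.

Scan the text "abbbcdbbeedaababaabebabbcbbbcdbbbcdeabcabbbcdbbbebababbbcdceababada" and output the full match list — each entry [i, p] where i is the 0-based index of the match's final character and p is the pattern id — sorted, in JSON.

Construct AC machine:
Trie (insert patterns):
  0='ε' goto a→1 b→3
  1='a' goto b→2
  2='ab' goto ·  ←P0
  3='b' goto b→4
  4='bb' goto b→5
  5='bbb' goto c→6
  6='bbbc' goto d→7
  7='bbbcd' goto ·  ←P1

Failure links (BFS by depth):
  fail(1) 'a': from fail(0)=0 chase 'a': 0 ⇒ 0;  out=∅∪out(0)=∅
  fail(3) 'b': from fail(0)=0 chase 'b': 0 ⇒ 0;  out=∅∪out(0)=∅
  fail(2) 'ab': from fail(1)=0 chase 'b': 0 ⇒ 3;  out={0}∪out(3)={0}
  fail(4) 'bb': from fail(3)=0 chase 'b': 0 ⇒ 3;  out=∅∪out(3)=∅
  fail(5) 'bbb': from fail(4)=3 chase 'b': 3 ⇒ 4;  out=∅∪out(4)=∅
  fail(6) 'bbbc': from fail(5)=4 chase 'c': 4→3→0 ⇒ 0;  out=∅∪out(0)=∅
  fail(7) 'bbbcd': from fail(6)=0 chase 'd': 0 ⇒ 0;  out={1}∪out(0)={1}

Scan:
i=0 'a': node 0→1
i=1 'b': node 1→2  ** P0@[0:1]
i=2 'b': node 2→4 (fail-walked)
i=3 'b': node 4→5
i=4 'c': node 5→6
i=5 'd': node 6→7  ** P1@[1:5]
i=6 'b': node 7→3 (fail-walked)
i=7 'b': node 3→4
i=8 'e': node 4→0 (fail-walked)
i=9 'e': node 0→0
i=10 'd': node 0→0
i=11 'a': node 0→1
i=12 'a': node 1→1 (fail-walked)
i=13 'b': node 1→2  ** P0@[12:13]
i=14 'a': node 2→1 (fail-walked)
i=15 'b': node 1→2  ** P0@[14:15]
i=16 'a': node 2→1 (fail-walked)
i=17 'a': node 1→1 (fail-walked)
i=18 'b': node 1→2  ** P0@[17:18]
i=19 'e': node 2→0 (fail-walked)
i=20 'b': node 0→3
i=21 'a': node 3→1 (fail-walked)
i=22 'b': node 1→2  ** P0@[21:22]
i=23 'b': node 2→4 (fail-walked)
i=24 'c': node 4→0 (fail-walked)
i=25 'b': node 0→3
i=26 'b': node 3→4
i=27 'b': node 4→5
i=28 'c': node 5→6
i=29 'd': node 6→7  ** P1@[25:29]
i=30 'b': node 7→3 (fail-walked)
i=31 'b': node 3→4
i=32 'b': node 4→5
i=33 'c': node 5→6
i=34 'd': node 6→7  ** P1@[30:34]
i=35 'e': node 7→0 (fail-walked)
i=36 'a': node 0→1
i=37 'b': node 1→2  ** P0@[36:37]
i=38 'c': node 2→0 (fail-walked)
i=39 'a': node 0→1
i=40 'b': node 1→2  ** P0@[39:40]
i=41 'b': node 2→4 (fail-walked)
i=42 'b': node 4→5
i=43 'c': node 5→6
i=44 'd': node 6→7  ** P1@[40:44]
i=45 'b': node 7→3 (fail-walked)
i=46 'b': node 3→4
i=47 'b': node 4→5
i=48 'e': node 5→0 (fail-walked)
i=49 'b': node 0→3
i=50 'a': node 3→1 (fail-walked)
i=51 'b': node 1→2  ** P0@[50:51]
i=52 'a': node 2→1 (fail-walked)
i=53 'b': node 1→2  ** P0@[52:53]
i=54 'b': node 2→4 (fail-walked)
i=55 'b': node 4→5
i=56 'c': node 5→6
i=57 'd': node 6→7  ** P1@[53:57]
i=58 'c': node 7→0 (fail-walked)
i=59 'e': node 0→0
i=60 'a': node 0→1
i=61 'b': node 1→2  ** P0@[60:61]
i=62 'a': node 2→1 (fail-walked)
i=63 'b': node 1→2  ** P0@[62:63]
i=64 'a': node 2→1 (fail-walked)
i=65 'd': node 1→0 (fail-walked)
i=66 'a': node 0→1

Result: [[1,0],[5,1],[13,0],[15,0],[18,0],[22,0],[29,1],[34,1],[37,0],[40,0],[44,1],[51,0],[53,0],[57,1],[61,0],[63,0]]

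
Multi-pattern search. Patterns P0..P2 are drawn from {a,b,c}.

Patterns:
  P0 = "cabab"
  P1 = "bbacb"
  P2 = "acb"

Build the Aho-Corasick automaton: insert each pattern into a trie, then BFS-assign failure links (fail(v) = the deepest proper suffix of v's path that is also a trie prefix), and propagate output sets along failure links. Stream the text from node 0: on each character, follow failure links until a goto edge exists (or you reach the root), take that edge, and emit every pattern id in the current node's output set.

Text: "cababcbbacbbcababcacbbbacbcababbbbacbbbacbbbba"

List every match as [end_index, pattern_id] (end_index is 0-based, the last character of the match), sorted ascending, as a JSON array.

Build automaton:
Trie nodes:
  n0 'ε': a→11 b→6 c→1
  n1 'c': a→2
  n2 'ca': b→3
  n3 'cab': a→4
  n4 'caba': b→5
  n5 'cabab': ·  [P0 ends]
  n6 'b': b→7
  n7 'bb': a→8
  n8 'bba': c→9
  n9 'bbac': b→10
  n10 'bbacb': ·  [P1 ends]
  n11 'a': c→12
  n12 'ac': b→13
  n13 'acb': ·  [P2 ends]

Failure links (BFS by depth):
  fail(1) 'c': from fail(0)=0 chase 'c': 0 ⇒ 0;  out=∅∪out(0)=∅
  fail(6) 'b': from fail(0)=0 chase 'b': 0 ⇒ 0;  out=∅∪out(0)=∅
  fail(11) 'a': from fail(0)=0 chase 'a': 0 ⇒ 0;  out=∅∪out(0)=∅
  fail(2) 'ca': from fail(1)=0 chase 'a': 0 ⇒ 11;  out=∅∪out(11)=∅
  fail(7) 'bb': from fail(6)=0 chase 'b': 0 ⇒ 6;  out=∅∪out(6)=∅
  fail(12) 'ac': from fail(11)=0 chase 'c': 0 ⇒ 1;  out=∅∪out(1)=∅
  fail(3) 'cab': from fail(2)=11 chase 'b': 11→0 ⇒ 6;  out=∅∪out(6)=∅
  fail(8) 'bba': from fail(7)=6 chase 'a': 6→0 ⇒ 11;  out=∅∪out(11)=∅
  fail(13) 'acb': from fail(12)=1 chase 'b': 1→0 ⇒ 6;  out={2}∪out(6)={2}
  fail(4) 'caba': from fail(3)=6 chase 'a': 6→0 ⇒ 11;  out=∅∪out(11)=∅
  fail(9) 'bbac': from fail(8)=11 chase 'c': 11 ⇒ 12;  out=∅∪out(12)=∅
  fail(5) 'cabab': from fail(4)=11 chase 'b': 11→0 ⇒ 6;  out={0}∪out(6)={0}
  fail(10) 'bbacb': from fail(9)=12 chase 'b': 12 ⇒ 13;  out={1}∪out(13)={1,2}

Run:
[0] read 'c'  n0⇒n1
[1] read 'a'  n1⇒n2
[2] read 'b'  n2⇒n3
[3] read 'a'  n3⇒n4
[4] read 'b'  n4⇒n5  emit P0@[0:4]
[5] read 'c'  n5⇒n1 ·f
[6] read 'b'  n1⇒n6 ·f
[7] read 'b'  n6⇒n7
[8] read 'a'  n7⇒n8
[9] read 'c'  n8⇒n9
[10] read 'b'  n9⇒n10  emit P1@[6:10],P2@[8:10]
[11] read 'b'  n10⇒n7 ·f
[12] read 'c'  n7⇒n1 ·f
[13] read 'a'  n1⇒n2
[14] read 'b'  n2⇒n3
[15] read 'a'  n3⇒n4
[16] read 'b'  n4⇒n5  emit P0@[12:16]
[17] read 'c'  n5⇒n1 ·f
[18] read 'a'  n1⇒n2
[19] read 'c'  n2⇒n12 ·f
[20] read 'b'  n12⇒n13  emit P2@[18:20]
[21] read 'b'  n13⇒n7 ·f
[22] read 'b'  n7⇒n7 ·f
[23] read 'a'  n7⇒n8
[24] read 'c'  n8⇒n9
[25] read 'b'  n9⇒n10  emit P1@[21:25],P2@[23:25]
[26] read 'c'  n10⇒n1 ·f
[27] read 'a'  n1⇒n2
[28] read 'b'  n2⇒n3
[29] read 'a'  n3⇒n4
[30] read 'b'  n4⇒n5  emit P0@[26:30]
[31] read 'b'  n5⇒n7 ·f
[32] read 'b'  n7⇒n7 ·f
[33] read 'b'  n7⇒n7 ·f
[34] read 'a'  n7⇒n8
[35] read 'c'  n8⇒n9
[36] read 'b'  n9⇒n10  emit P1@[32:36],P2@[34:36]
[37] read 'b'  n10⇒n7 ·f
[38] read 'b'  n7⇒n7 ·f
[39] read 'a'  n7⇒n8
[40] read 'c'  n8⇒n9
[41] read 'b'  n9⇒n10  emit P1@[37:41],P2@[39:41]
[42] read 'b'  n10⇒n7 ·f
[43] read 'b'  n7⇒n7 ·f
[44] read 'b'  n7⇒n7 ·f
[45] read 'a'  n7⇒n8

All matches (sorted): [[4,0],[10,1],[10,2],[16,0],[20,2],[25,1],[25,2],[30,0],[36,1],[36,2],[41,1],[41,2]]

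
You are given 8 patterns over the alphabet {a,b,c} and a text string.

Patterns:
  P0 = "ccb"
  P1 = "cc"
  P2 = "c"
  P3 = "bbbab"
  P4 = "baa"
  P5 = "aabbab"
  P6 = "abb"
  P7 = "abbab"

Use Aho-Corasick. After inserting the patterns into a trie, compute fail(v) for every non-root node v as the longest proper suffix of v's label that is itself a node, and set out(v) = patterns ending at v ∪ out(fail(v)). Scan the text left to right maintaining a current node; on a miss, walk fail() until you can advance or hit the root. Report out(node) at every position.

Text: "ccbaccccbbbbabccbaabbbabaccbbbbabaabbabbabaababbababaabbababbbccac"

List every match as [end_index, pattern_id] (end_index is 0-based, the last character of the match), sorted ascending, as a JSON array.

Build automaton:
Trie nodes:
  n0 'ε': a→11 b→4 c→1
  n1 'c': c→2  ←P2
  n2 'cc': b→3  ←P1
  n3 'ccb': ·  ←P0
  n4 'b': a→9 b→5
  n5 'bb': b→6
  n6 'bbb': a→7
  n7 'bbba': b→8
  n8 'bbbab': ·  ←P3
  n9 'ba': a→10
  n10 'baa': ·  ←P4
  n11 'a': a→12 b→17
  n12 'aa': b→13
  n13 'aab': b→14
  n14 'aabb': a→15
  n15 'aabba': b→16
  n16 'aabbab': ·  ←P5
  n17 'ab': b→18
  n18 'abb': a→19  ←P6
  n19 'abba': b→20
  n20 'abbab': ·  ←P7

Failure links (BFS by depth):
  n1('c'): parent n0 fail=0; on 'c' 0 → fail=0;  out {2}∪∅={2}
  n4('b'): parent n0 fail=0; on 'b' 0 → fail=0;  out ∅∪∅=∅
  n11('a'): parent n0 fail=0; on 'a' 0 → fail=0;  out ∅∪∅=∅
  n2('cc'): parent n1 fail=0; on 'c' 0 → fail=1;  out {1}∪{2}={1,2}
  n5('bb'): parent n4 fail=0; on 'b' 0 → fail=4;  out ∅∪∅=∅
  n9('ba'): parent n4 fail=0; on 'a' 0 → fail=11;  out ∅∪∅=∅
  n12('aa'): parent n11 fail=0; on 'a' 0 → fail=11;  out ∅∪∅=∅
  n17('ab'): parent n11 fail=0; on 'b' 0 → fail=4;  out ∅∪∅=∅
  n3('ccb'): parent n2 fail=1; on 'b' 1→0 → fail=4;  out {0}∪∅={0}
  n6('bbb'): parent n5 fail=4; on 'b' 4 → fail=5;  out ∅∪∅=∅
  n10('baa'): parent n9 fail=11; on 'a' 11 → fail=12;  out {4}∪∅={4}
  n13('aab'): parent n12 fail=11; on 'b' 11 → fail=17;  out ∅∪∅=∅
  n18('abb'): parent n17 fail=4; on 'b' 4 → fail=5;  out {6}∪∅={6}
  n7('bbba'): parent n6 fail=5; on 'a' 5→4 → fail=9;  out ∅∪∅=∅
  n14('aabb'): parent n13 fail=17; on 'b' 17 → fail=18;  out ∅∪{6}={6}
  n19('abba'): parent n18 fail=5; on 'a' 5→4 → fail=9;  out ∅∪∅=∅
  n8('bbbab'): parent n7 fail=9; on 'b' 9→11 → fail=17;  out {3}∪∅={3}
  n15('aabba'): parent n14 fail=18; on 'a' 18 → fail=19;  out ∅∪∅=∅
  n20('abbab'): parent n19 fail=9; on 'b' 9→11 → fail=17;  out {7}∪∅={7}
  n16('aabbab'): parent n15 fail=19; on 'b' 19 → fail=20;  out {5}∪{7}={5,7}

Scan:
i=0 'c': node 0→1  ** P2@[0:0]
i=1 'c': node 1→2  ** P1@[0:1],P2@[1:1]
i=2 'b': node 2→3  ** P0@[0:2]
i=3 'a': node 3→9 ·f
i=4 'c': node 9→1 ·f  ** P2@[4:4]
i=5 'c': node 1→2  ** P1@[4:5],P2@[5:5]
i=6 'c': node 2→2 ·f  ** P1@[5:6],P2@[6:6]
i=7 'c': node 2→2 ·f  ** P1@[6:7],P2@[7:7]
i=8 'b': node 2→3  ** P0@[6:8]
i=9 'b': node 3→5 ·f
i=10 'b': node 5→6
i=11 'b': node 6→6 ·f
i=12 'a': node 6→7
i=13 'b': node 7→8  ** P3@[9:13]
i=14 'c': node 8→1 ·f  ** P2@[14:14]
i=15 'c': node 1→2  ** P1@[14:15],P2@[15:15]
i=16 'b': node 2→3  ** P0@[14:16]
i=17 'a': node 3→9 ·f
i=18 'a': node 9→10  ** P4@[16:18]
i=19 'b': node 10→13 ·f
i=20 'b': node 13→14  ** P6@[18:20]
i=21 'b': node 14→6 ·f
i=22 'a': node 6→7
i=23 'b': node 7→8  ** P3@[19:23]
i=24 'a': node 8→9 ·f
i=25 'c': node 9→1 ·f  ** P2@[25:25]
i=26 'c': node 1→2  ** P1@[25:26],P2@[26:26]
i=27 'b': node 2→3  ** P0@[25:27]
i=28 'b': node 3→5 ·f
i=29 'b': node 5→6
i=30 'b': node 6→6 ·f
i=31 'a': node 6→7
i=32 'b': node 7→8  ** P3@[28:32]
i=33 'a': node 8→9 ·f
i=34 'a': node 9→10  ** P4@[32:34]
i=35 'b': node 10→13 ·f
i=36 'b': node 13→14  ** P6@[34:36]
i=37 'a': node 14→15
i=38 'b': node 15→16  ** P5@[33:38],P7@[34:38]
i=39 'b': node 16→18 ·f  ** P6@[37:39]
i=40 'a': node 18→19
i=41 'b': node 19→20  ** P7@[37:41]
i=42 'a': node 20→9 ·f
i=43 'a': node 9→10  ** P4@[41:43]
i=44 'b': node 10→13 ·f
i=45 'a': node 13→9 ·f
i=46 'b': node 9→17 ·f
i=47 'b': node 17→18  ** P6@[45:47]
i=48 'a': node 18→19
i=49 'b': node 19→20  ** P7@[45:49]
i=50 'a': node 20→9 ·f
i=51 'b': node 9→17 ·f
i=52 'a': node 17→9 ·f
i=53 'a': node 9→10  ** P4@[51:53]
i=54 'b': node 10→13 ·f
i=55 'b': node 13→14  ** P6@[53:55]
i=56 'a': node 14→15
i=57 'b': node 15→16  ** P5@[52:57],P7@[53:57]
i=58 'a': node 16→9 ·f
i=59 'b': node 9→17 ·f
i=60 'b': node 17→18  ** P6@[58:60]
i=61 'b': node 18→6 ·f
i=62 'c': node 6→1 ·f  ** P2@[62:62]
i=63 'c': node 1→2  ** P1@[62:63],P2@[63:63]
i=64 'a': node 2→11 ·f
i=65 'c': node 11→1 ·f  ** P2@[65:65]

Result: [[0,2],[1,1],[1,2],[2,0],[4,2],[5,1],[5,2],[6,1],[6,2],[7,1],[7,2],[8,0],[13,3],[14,2],[15,1],[15,2],[16,0],[18,4],[20,6],[23,3],[25,2],[26,1],[26,2],[27,0],[32,3],[34,4],[36,6],[38,5],[38,7],[39,6],[41,7],[43,4],[47,6],[49,7],[53,4],[55,6],[57,5],[57,7],[60,6],[62,2],[63,1],[63,2],[65,2]]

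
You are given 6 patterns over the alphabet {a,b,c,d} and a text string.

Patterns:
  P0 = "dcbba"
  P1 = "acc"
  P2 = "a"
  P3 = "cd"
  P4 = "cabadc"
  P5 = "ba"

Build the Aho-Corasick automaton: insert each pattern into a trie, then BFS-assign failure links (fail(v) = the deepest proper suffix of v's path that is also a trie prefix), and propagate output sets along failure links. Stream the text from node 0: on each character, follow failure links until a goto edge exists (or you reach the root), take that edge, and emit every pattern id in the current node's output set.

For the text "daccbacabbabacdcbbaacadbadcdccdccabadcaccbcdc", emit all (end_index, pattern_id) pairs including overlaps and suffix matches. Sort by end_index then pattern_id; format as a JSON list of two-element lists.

Construct AC machine:
Trie nodes:
  0='ε' goto a→6 b→16 c→9 d→1
  1='d' goto c→2
  2='dc' goto b→3
  3='dcb' goto b→4
  4='dcbb' goto a→5
  5='dcbba' goto ·  [P0 ends]
  6='a' goto c→7  [P2 ends]
  7='ac' goto c→8
  8='acc' goto ·  [P1 ends]
  9='c' goto a→11 d→10
  10='cd' goto ·  [P3 ends]
  11='ca' goto b→12
  12='cab' goto a→13
  13='caba' goto d→14
  14='cabad' goto c→15
  15='cabadc' goto ·  [P4 ends]
  16='b' goto a→17
  17='ba' goto ·  [P5 ends]

BFS fail/out derivation:
  n1('d'): parent n0 fail=0; on 'd' 0 → fail=0;  out ∅∪∅=∅
  n6('a'): parent n0 fail=0; on 'a' 0 → fail=0;  out {2}∪∅={2}
  n9('c'): parent n0 fail=0; on 'c' 0 → fail=0;  out ∅∪∅=∅
  n16('b'): parent n0 fail=0; on 'b' 0 → fail=0;  out ∅∪∅=∅
  n2('dc'): parent n1 fail=0; on 'c' 0 → fail=9;  out ∅∪∅=∅
  n7('ac'): parent n6 fail=0; on 'c' 0 → fail=9;  out ∅∪∅=∅
  n10('cd'): parent n9 fail=0; on 'd' 0 → fail=1;  out {3}∪∅={3}
  n11('ca'): parent n9 fail=0; on 'a' 0 → fail=6;  out ∅∪{2}={2}
  n17('ba'): parent n16 fail=0; on 'a' 0 → fail=6;  out {5}∪{2}={2,5}
  n3('dcb'): parent n2 fail=9; on 'b' 9→0 → fail=16;  out ∅∪∅=∅
  n8('acc'): parent n7 fail=9; on 'c' 9→0 → fail=9;  out {1}∪∅={1}
  n12('cab'): parent n11 fail=6; on 'b' 6→0 → fail=16;  out ∅∪∅=∅
  n4('dcbb'): parent n3 fail=16; on 'b' 16→0 → fail=16;  out ∅∪∅=∅
  n13('caba'): parent n12 fail=16; on 'a' 16 → fail=17;  out ∅∪{2,5}={2,5}
  n5('dcbba'): parent n4 fail=16; on 'a' 16 → fail=17;  out {0}∪{2,5}={0,2,5}
  n14('cabad'): parent n13 fail=17; on 'd' 17→6→0 → fail=1;  out ∅∪∅=∅
  n15('cabadc'): parent n14 fail=1; on 'c' 1 → fail=2;  out {4}∪∅={4}

Run:
[0] read 'd'  n0⇒n1
[1] read 'a'  n1⇒n6 ·f  → match P2@[1:1]
[2] read 'c'  n6⇒n7
[3] read 'c'  n7⇒n8  → match P1@[1:3]
[4] read 'b'  n8⇒n16 ·f
[5] read 'a'  n16⇒n17  → match P2@[5:5],P5@[4:5]
[6] read 'c'  n17⇒n7 ·f
[7] read 'a'  n7⇒n11 ·f  → match P2@[7:7]
[8] read 'b'  n11⇒n12
[9] read 'b'  n12⇒n16 ·f
[10] read 'a'  n16⇒n17  → match P2@[10:10],P5@[9:10]
[11] read 'b'  n17⇒n16 ·f
[12] read 'a'  n16⇒n17  → match P2@[12:12],P5@[11:12]
[13] read 'c'  n17⇒n7 ·f
[14] read 'd'  n7⇒n10 ·f  → match P3@[13:14]
[15] read 'c'  n10⇒n2 ·f
[16] read 'b'  n2⇒n3
[17] read 'b'  n3⇒n4
[18] read 'a'  n4⇒n5  → match P0@[14:18],P2@[18:18],P5@[17:18]
[19] read 'a'  n5⇒n6 ·f  → match P2@[19:19]
[20] read 'c'  n6⇒n7
[21] read 'a'  n7⇒n11 ·f  → match P2@[21:21]
[22] read 'd'  n11⇒n1 ·f
[23] read 'b'  n1⇒n16 ·f
[24] read 'a'  n16⇒n17  → match P2@[24:24],P5@[23:24]
[25] read 'd'  n17⇒n1 ·f
[26] read 'c'  n1⇒n2
[27] read 'd'  n2⇒n10 ·f  → match P3@[26:27]
[28] read 'c'  n10⇒n2 ·f
[29] read 'c'  n2⇒n9 ·f
[30] read 'd'  n9⇒n10  → match P3@[29:30]
[31] read 'c'  n10⇒n2 ·f
[32] read 'c'  n2⇒n9 ·f
[33] read 'a'  n9⇒n11  → match P2@[33:33]
[34] read 'b'  n11⇒n12
[35] read 'a'  n12⇒n13  → match P2@[35:35],P5@[34:35]
[36] read 'd'  n13⇒n14
[37] read 'c'  n14⇒n15  → match P4@[32:37]
[38] read 'a'  n15⇒n11 ·f  → match P2@[38:38]
[39] read 'c'  n11⇒n7 ·f
[40] read 'c'  n7⇒n8  → match P1@[38:40]
[41] read 'b'  n8⇒n16 ·f
[42] read 'c'  n16⇒n9 ·f
[43] read 'd'  n9⇒n10  → match P3@[42:43]
[44] read 'c'  n10⇒n2 ·f

All matches (sorted): [[1,2],[3,1],[5,2],[5,5],[7,2],[10,2],[10,5],[12,2],[12,5],[14,3],[18,0],[18,2],[18,5],[19,2],[21,2],[24,2],[24,5],[27,3],[30,3],[33,2],[35,2],[35,5],[37,4],[38,2],[40,1],[43,3]]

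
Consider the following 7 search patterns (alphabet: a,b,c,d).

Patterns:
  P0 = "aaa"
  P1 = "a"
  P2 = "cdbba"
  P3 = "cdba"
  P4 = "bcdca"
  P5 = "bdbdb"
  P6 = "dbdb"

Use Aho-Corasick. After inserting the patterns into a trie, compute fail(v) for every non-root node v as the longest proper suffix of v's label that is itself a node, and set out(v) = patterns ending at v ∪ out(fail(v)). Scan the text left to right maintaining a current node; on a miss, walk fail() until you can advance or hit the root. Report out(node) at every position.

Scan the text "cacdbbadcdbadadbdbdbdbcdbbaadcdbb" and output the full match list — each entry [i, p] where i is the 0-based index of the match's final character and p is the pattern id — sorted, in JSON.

Construct AC machine:
Trie nodes:
  n0 'ε': a→1 b→10 c→4 d→19
  n1 'a': a→2  ←P1
  n2 'aa': a→3
  n3 'aaa': ·  ←P0
  n4 'c': d→5
  n5 'cd': b→6
  n6 'cdb': a→9 b→7
  n7 'cdbb': a→8
  n8 'cdbba': ·  ←P2
  n9 'cdba': ·  ←P3
  n10 'b': c→11 d→15
  n11 'bc': d→12
  n12 'bcd': c→13
  n13 'bcdc': a→14
  n14 'bcdca': ·  ←P4
  n15 'bd': b→16
  n16 'bdb': d→17
  n17 'bdbd': b→18
  n18 'bdbdb': ·  ←P5
  n19 'd': b→20
  n20 'db': d→21
  n21 'dbd': b→22
  n22 'dbdb': ·  ←P6

BFS fail/out derivation:
  fail(1) 'a': from fail(0)=0 chase 'a': 0 ⇒ 0;  out={1}∪out(0)={1}
  fail(4) 'c': from fail(0)=0 chase 'c': 0 ⇒ 0;  out=∅∪out(0)=∅
  fail(10) 'b': from fail(0)=0 chase 'b': 0 ⇒ 0;  out=∅∪out(0)=∅
  fail(19) 'd': from fail(0)=0 chase 'd': 0 ⇒ 0;  out=∅∪out(0)=∅
  fail(2) 'aa': from fail(1)=0 chase 'a': 0 ⇒ 1;  out=∅∪out(1)={1}
  fail(5) 'cd': from fail(4)=0 chase 'd': 0 ⇒ 19;  out=∅∪out(19)=∅
  fail(11) 'bc': from fail(10)=0 chase 'c': 0 ⇒ 4;  out=∅∪out(4)=∅
  fail(15) 'bd': from fail(10)=0 chase 'd': 0 ⇒ 19;  out=∅∪out(19)=∅
  fail(20) 'db': from fail(19)=0 chase 'b': 0 ⇒ 10;  out=∅∪out(10)=∅
  fail(3) 'aaa': from fail(2)=1 chase 'a': 1 ⇒ 2;  out={0}∪out(2)={0,1}
  fail(6) 'cdb': from fail(5)=19 chase 'b': 19 ⇒ 20;  out=∅∪out(20)=∅
  fail(12) 'bcd': from fail(11)=4 chase 'd': 4 ⇒ 5;  out=∅∪out(5)=∅
  fail(16) 'bdb': from fail(15)=19 chase 'b': 19 ⇒ 20;  out=∅∪out(20)=∅
  fail(21) 'dbd': from fail(20)=10 chase 'd': 10 ⇒ 15;  out=∅∪out(15)=∅
  fail(7) 'cdbb': from fail(6)=20 chase 'b': 20→10→0 ⇒ 10;  out=∅∪out(10)=∅
  fail(9) 'cdba': from fail(6)=20 chase 'a': 20→10→0 ⇒ 1;  out={3}∪out(1)={1,3}
  fail(13) 'bcdc': from fail(12)=5 chase 'c': 5→19→0 ⇒ 4;  out=∅∪out(4)=∅
  fail(17) 'bdbd': from fail(16)=20 chase 'd': 20 ⇒ 21;  out=∅∪out(21)=∅
  fail(22) 'dbdb': from fail(21)=15 chase 'b': 15 ⇒ 16;  out={6}∪out(16)={6}
  fail(8) 'cdbba': from fail(7)=10 chase 'a': 10→0 ⇒ 1;  out={2}∪out(1)={1,2}
  fail(14) 'bcdca': from fail(13)=4 chase 'a': 4→0 ⇒ 1;  out={4}∪out(1)={1,4}
  fail(18) 'bdbdb': from fail(17)=21 chase 'b': 21 ⇒ 22;  out={5}∪out(22)={5,6}

Scan:
[0] read 'c'  n0⇒n4
[1] read 'a'  n4⇒n1 (via fail)  emit P1@[1:1]
[2] read 'c'  n1⇒n4 (via fail)
[3] read 'd'  n4⇒n5
[4] read 'b'  n5⇒n6
[5] read 'b'  n6⇒n7
[6] read 'a'  n7⇒n8  emit P1@[6:6],P2@[2:6]
[7] read 'd'  n8⇒n19 (via fail)
[8] read 'c'  n19⇒n4 (via fail)
[9] read 'd'  n4⇒n5
[10] read 'b'  n5⇒n6
[11] read 'a'  n6⇒n9  emit P1@[11:11],P3@[8:11]
[12] read 'd'  n9⇒n19 (via fail)
[13] read 'a'  n19⇒n1 (via fail)  emit P1@[13:13]
[14] read 'd'  n1⇒n19 (via fail)
[15] read 'b'  n19⇒n20
[16] read 'd'  n20⇒n21
[17] read 'b'  n21⇒n22  emit P6@[14:17]
[18] read 'd'  n22⇒n17 (via fail)
[19] read 'b'  n17⇒n18  emit P5@[15:19],P6@[16:19]
[20] read 'd'  n18⇒n17 (via fail)
[21] read 'b'  n17⇒n18  emit P5@[17:21],P6@[18:21]
[22] read 'c'  n18⇒n11 (via fail)
[23] read 'd'  n11⇒n12
[24] read 'b'  n12⇒n6 (via fail)
[25] read 'b'  n6⇒n7
[26] read 'a'  n7⇒n8  emit P1@[26:26],P2@[22:26]
[27] read 'a'  n8⇒n2 (via fail)  emit P1@[27:27]
[28] read 'd'  n2⇒n19 (via fail)
[29] read 'c'  n19⇒n4 (via fail)
[30] read 'd'  n4⇒n5
[31] read 'b'  n5⇒n6
[32] read 'b'  n6⇒n7

Matches: [[1,1],[6,1],[6,2],[11,1],[11,3],[13,1],[17,6],[19,5],[19,6],[21,5],[21,6],[26,1],[26,2],[27,1]]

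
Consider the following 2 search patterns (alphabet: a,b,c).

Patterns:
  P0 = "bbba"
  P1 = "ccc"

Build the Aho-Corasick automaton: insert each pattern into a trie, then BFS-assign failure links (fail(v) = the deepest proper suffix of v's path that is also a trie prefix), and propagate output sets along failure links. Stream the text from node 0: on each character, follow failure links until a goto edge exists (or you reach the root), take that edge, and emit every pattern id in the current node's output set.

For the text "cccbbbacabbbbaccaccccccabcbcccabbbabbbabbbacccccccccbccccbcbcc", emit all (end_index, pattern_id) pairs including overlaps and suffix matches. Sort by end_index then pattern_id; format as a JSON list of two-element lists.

Construct AC machine:
Trie nodes:
  n0 'ε': b→1 c→5
  n1 'b': b→2
  n2 'bb': b→3
  n3 'bbb': a→4
  n4 'bbba': ·  [P0 ends]
  n5 'c': c→6
  n6 'cc': c→7
  n7 'ccc': ·  [P1 ends]

BFS fail/out derivation:
  n1('b'): parent n0 fail=0; on 'b' 0 → fail=0;  out ∅∪∅=∅
  n5('c'): parent n0 fail=0; on 'c' 0 → fail=0;  out ∅∪∅=∅
  n2('bb'): parent n1 fail=0; on 'b' 0 → fail=1;  out ∅∪∅=∅
  n6('cc'): parent n5 fail=0; on 'c' 0 → fail=5;  out ∅∪∅=∅
  n3('bbb'): parent n2 fail=1; on 'b' 1 → fail=2;  out ∅∪∅=∅
  n7('ccc'): parent n6 fail=5; on 'c' 5 → fail=6;  out {1}∪∅={1}
  n4('bbba'): parent n3 fail=2; on 'a' 2→1→0 → fail=0;  out {0}∪∅={0}

Text stream:
pos 0 'c': at 5
pos 1 'c': at 6
pos 2 'c': at 7  emit P1@[0:2]
pos 3 'b': at 1 (via fail)
pos 4 'b': at 2
pos 5 'b': at 3
pos 6 'a': at 4  emit P0@[3:6]
pos 7 'c': at 5 (via fail)
pos 8 'a': at 0 (via fail)
pos 9 'b': at 1
pos 10 'b': at 2
pos 11 'b': at 3
pos 12 'b': at 3 (via fail)
pos 13 'a': at 4  emit P0@[10:13]
pos 14 'c': at 5 (via fail)
pos 15 'c': at 6
pos 16 'a': at 0 (via fail)
pos 17 'c': at 5
pos 18 'c': at 6
pos 19 'c': at 7  emit P1@[17:19]
pos 20 'c': at 7 (via fail)  emit P1@[18:20]
pos 21 'c': at 7 (via fail)  emit P1@[19:21]
pos 22 'c': at 7 (via fail)  emit P1@[20:22]
pos 23 'a': at 0 (via fail)
pos 24 'b': at 1
pos 25 'c': at 5 (via fail)
pos 26 'b': at 1 (via fail)
pos 27 'c': at 5 (via fail)
pos 28 'c': at 6
pos 29 'c': at 7  emit P1@[27:29]
pos 30 'a': at 0 (via fail)
pos 31 'b': at 1
pos 32 'b': at 2
pos 33 'b': at 3
pos 34 'a': at 4  emit P0@[31:34]
pos 35 'b': at 1 (via fail)
pos 36 'b': at 2
pos 37 'b': at 3
pos 38 'a': at 4  emit P0@[35:38]
pos 39 'b': at 1 (via fail)
pos 40 'b': at 2
pos 41 'b': at 3
pos 42 'a': at 4  emit P0@[39:42]
pos 43 'c': at 5 (via fail)
pos 44 'c': at 6
pos 45 'c': at 7  emit P1@[43:45]
pos 46 'c': at 7 (via fail)  emit P1@[44:46]
pos 47 'c': at 7 (via fail)  emit P1@[45:47]
pos 48 'c': at 7 (via fail)  emit P1@[46:48]
pos 49 'c': at 7 (via fail)  emit P1@[47:49]
pos 50 'c': at 7 (via fail)  emit P1@[48:50]
pos 51 'c': at 7 (via fail)  emit P1@[49:51]
pos 52 'b': at 1 (via fail)
pos 53 'c': at 5 (via fail)
pos 54 'c': at 6
pos 55 'c': at 7  emit P1@[53:55]
pos 56 'c': at 7 (via fail)  emit P1@[54:56]
pos 57 'b': at 1 (via fail)
pos 58 'c': at 5 (via fail)
pos 59 'b': at 1 (via fail)
pos 60 'c': at 5 (via fail)
pos 61 'c': at 6

Matches: [[2,1],[6,0],[13,0],[19,1],[20,1],[21,1],[22,1],[29,1],[34,0],[38,0],[42,0],[45,1],[46,1],[47,1],[48,1],[49,1],[50,1],[51,1],[55,1],[56,1]]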